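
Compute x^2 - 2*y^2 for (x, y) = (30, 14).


x^2 - d*y^2
= 30^2 - 2*14^2
= 900 - 392
= 508

508


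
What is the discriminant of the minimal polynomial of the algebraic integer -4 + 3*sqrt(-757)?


The element -4 + 3*sqrt(-757) has minimal polynomial:
x^2 + 8*x + 6829
Discriminant = (8)^2 - 4*(6829)
= 64 - 27316
= -27252

-27252


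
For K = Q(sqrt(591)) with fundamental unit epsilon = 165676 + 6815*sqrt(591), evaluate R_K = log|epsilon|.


epsilon = 165676 + 6815*sqrt(591)
= 331352.0000
R = ln(331352.0000)
= 12.7109

12.7109


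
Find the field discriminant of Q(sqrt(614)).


For K = Q(sqrt(d)) with d squarefree: disc(K) = d if d = 1 mod 4, and disc(K) = 4d if d = 2 or 3 mod 4.
Here d = 614, and d mod 4 = 2.
d = 2 mod 4, not 1 (O_K = Z[sqrt(d)]), so disc(K) = 4d = 4 * (614) = 2456

2456


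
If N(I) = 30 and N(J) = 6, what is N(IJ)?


N(IJ) = N(I) * N(J)
= 30 * 6
= 180

180


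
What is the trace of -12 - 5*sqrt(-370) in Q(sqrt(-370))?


Tr(a + b*sqrt(d)) = (a + b*sqrt(d)) + (a - b*sqrt(d)) = 2a
= 2 * (-12)
= -24

-24


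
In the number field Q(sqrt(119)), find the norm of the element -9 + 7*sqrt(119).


N(a + b*sqrt(d)) = a^2 - d*b^2
= (-9)^2 - (119)*(7)^2
= 81 - 5831
= -5750

-5750


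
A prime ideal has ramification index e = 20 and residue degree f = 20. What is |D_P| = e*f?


|D_P| = e * f
= 20 * 20
= 400

400


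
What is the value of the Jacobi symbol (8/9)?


Compute (8/9) via quadratic reciprocity:
  pull out 2: (2/9) = +1  (since 9 mod 8 = 1)
  pull out 2: (2/9) = +1  (since 9 mod 8 = 1)
  pull out 2: (2/9) = +1  (since 9 mod 8 = 1)
  (1/9) = 1
Product of signs = 1

1


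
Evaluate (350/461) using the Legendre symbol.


p = 461 is prime, so compute (350/461) with the reciprocity algorithm (Jacobi-symbol steps: pull out 2s via (2/n), flip via reciprocity, reduce):
  pull out 2: (2/461) = -1  (since 461 mod 8 = 5)
  reciprocity: (175/461) -> +(461/175)
  reduce: (111/175)
  reciprocity: (111/175) -> -(175/111)
  reduce: (64/111)
  pull out 2: (2/111) = +1  (since 111 mod 8 = 7)
  pull out 2: (2/111) = +1  (since 111 mod 8 = 7)
  pull out 2: (2/111) = +1  (since 111 mod 8 = 7)
  pull out 2: (2/111) = +1  (since 111 mod 8 = 7)
  pull out 2: (2/111) = +1  (since 111 mod 8 = 7)
  pull out 2: (2/111) = +1  (since 111 mod 8 = 7)
  (1/111) = 1
Product of signs = 1
(350/461) = 1

1


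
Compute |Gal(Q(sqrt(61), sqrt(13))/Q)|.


The 2 square roots of distinct primes are multiplicatively independent over Q,
so [K:Q] = 2^2 and Gal(K/Q) is isomorphic to (Z/2Z)^2.
|Gal| = 2^2 = 4

4


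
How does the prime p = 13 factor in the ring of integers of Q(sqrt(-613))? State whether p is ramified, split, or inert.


K = Q(sqrt(-613)). Since d mod 4 = 3, disc(K) = -2452.
Check p | disc: -2452 mod 13 = 5.
p does not divide disc. Compute Legendre symbol (d/p):
11^((13-1)/2) mod 13 = -1
(d/p) = -1, so p is inert: (p) stays prime with e=1, f=2, g=1.
Therefore p is inert.

inert


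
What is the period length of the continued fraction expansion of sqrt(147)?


Run the CF algorithm for sqrt(147).
a_0 = floor(sqrt(147)) = 12; set m_0=0, q_0=1.
Recurrence: m' = q*a - m,  q' = (d - m'^2)/q,  a' = floor((a_0 + m')/q').
  step 1: m=12, q=3, a=8
  step 2: m=12, q=1, a=24
a_2 = 2*a_0 = 24, so the period closes here.
sqrt(147) = [12; 8, 24]
Period length = 2

2


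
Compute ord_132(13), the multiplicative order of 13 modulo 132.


We want ord_132(13), the smallest k >= 1 with 13^k = 1 mod 132.
n = 132 = 2^2 * 3 * 11, phi(132) = 40; the order divides phi(n).
Divisors of 40: 1, 2, 4, 5, 8, 10, 20, 40
Repeated squaring mod 132: 13^1 = 13, 13^2 = 37, 13^4 = 49, 13^8 = 25, 13^16 = 97, 13^32 = 37
Test divisors in increasing order:
  k=1: 13^1 = 13 mod 132
  k=2: 13^2 = 37 mod 132
  k=4: 13^4 = 49 mod 132
  k=5: 13^5 = 49 * 13 = 109 mod 132
  k=8: 13^8 = 25 mod 132
  k=10: 13^10 = 25 * 37 = 1 mod 132  <- first divisor giving 1
Order = 10

10


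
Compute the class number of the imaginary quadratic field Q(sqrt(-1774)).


K = Q(sqrt(-1774)). d mod 4 = 2, so D = disc(K) = 4d = -7096
h(K) equals the number of primitive reduced positive-definite forms (a, b, c) = a*x^2 + b*x*y + c*y^2 with b^2 - 4ac = D,
where reduced means |b| <= a <= c, with b >= 0 whenever |b| = a or a = c, and primitive means gcd(a, b, c) = 1.
Reduced forces 3a^2 <= |D| = 7096, so 1 <= a <= 48; b must have the parity of D, and c = (b^2 - D)/(4a) must be an integer >= a.
Enumerate a = 1..48, b in [-a, a]:
  a=1: (1, 0, 1774)  [1]
  a=2: (2, 0, 887)  [1]
  a=3..4: none
  a=5: (5, -2, 355), (5, 2, 355)  [2]
  a=6: none
  a=7: (7, -4, 254), (7, 4, 254)  [2]
  a=8..9: none
  a=10: (10, -8, 179), (10, 8, 179)  [2]
  a=11..13: none
  a=14: (14, -4, 127), (14, 4, 127)  [2]
  a=15..24: none
  a=25: (25, -2, 71), (25, 2, 71)  [2]
  a=26..28: none
  a=29: (29, -26, 67), (29, 26, 67)  [2]
  a=30..34: none
  a=35: (35, -32, 58), (35, -18, 53), (35, 18, 53), (35, 32, 58)  [4]
  a=36..46: none
  a=47: (47, -46, 49), (47, 46, 49)  [2]
  a=48: none
Total reduced forms: 1 + 1 + 2 + 2 + 2 + 2 + 2 + 2 + 4 + 2 = 20
h = 20

20


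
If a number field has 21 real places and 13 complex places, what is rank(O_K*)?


By Dirichlet's unit theorem:
rank = r1 + r2 - 1
= 21 + 13 - 1
= 33

33


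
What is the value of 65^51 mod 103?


p = 103 is prime and the exponent is (p-1)/2 = 51, so by Euler's criterion 65^51 = (65/103) = +1 or -1 mod 103.
Compute by square-and-multiply:
  51 = 32 + 16 + 2 + 1 (binary 110011)
  Repeated squaring mod 103: 65^1 = 65, 65^2 = 2, 65^4 = 4, 65^8 = 16, 65^16 = 50, 65^32 = 28
  65^51 = 65^32 * 65^16 * 65^2 * 65^1 = 28 * 50 * 2 * 65 mod 103
    28 * 50 = 1400 = 61 mod 103
    61 * 2 = 122 = 19 mod 103
    19 * 65 = 1235 = 102 mod 103
  65^51 = 102 mod 103
Result 102 = p - 1 = -1 mod 103: 65 is a quadratic non-residue mod 103. As a residue in [0, p-1] the value is 102.
65^51 mod 103 = 102

102


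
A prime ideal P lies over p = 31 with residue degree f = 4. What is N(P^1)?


N(P^a) = p^(a*f)
= 31^(1*4)
= 31^4
= 923521

923521


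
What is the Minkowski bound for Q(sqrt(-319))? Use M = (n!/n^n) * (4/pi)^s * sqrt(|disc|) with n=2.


d = -319, d mod 4 = 1, so disc(K) = d = -319; |disc(K)| = 319
Imaginary quadratic field, so n = 2, s = r2 = 1, r1 = 0
M = (n!/n^n) * (4/pi)^s * sqrt(|disc(K)|) = (2!/2^2) * (4/pi)^1 * sqrt(319)
= 0.5 * 1.273240 * 17.860571
= 11.3704

11.3704


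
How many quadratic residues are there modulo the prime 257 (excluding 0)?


For prime p, the number of non-zero quadratic residues is (p-1)/2.
= (257-1)/2
= 128

128


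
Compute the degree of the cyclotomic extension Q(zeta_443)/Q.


The degree equals Euler's totient phi(443).
443 = 443
phi(443) = 442

442


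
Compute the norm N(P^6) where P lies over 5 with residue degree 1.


N(P^a) = p^(a*f)
= 5^(6*1)
= 5^6
= 15625

15625


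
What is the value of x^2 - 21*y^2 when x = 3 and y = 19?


x^2 - d*y^2
= 3^2 - 21*19^2
= 9 - 7581
= -7572

-7572


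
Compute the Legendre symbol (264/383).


p = 383 is prime, so compute (264/383) with the reciprocity algorithm (Jacobi-symbol steps: pull out 2s via (2/n), flip via reciprocity, reduce):
  pull out 2: (2/383) = +1  (since 383 mod 8 = 7)
  pull out 2: (2/383) = +1  (since 383 mod 8 = 7)
  pull out 2: (2/383) = +1  (since 383 mod 8 = 7)
  reciprocity: (33/383) -> +(383/33)
  reduce: (20/33)
  pull out 2: (2/33) = +1  (since 33 mod 8 = 1)
  pull out 2: (2/33) = +1  (since 33 mod 8 = 1)
  reciprocity: (5/33) -> +(33/5)
  reduce: (3/5)
  reciprocity: (3/5) -> +(5/3)
  reduce: (2/3)
  pull out 2: (2/3) = -1  (since 3 mod 8 = 3)
  (1/3) = 1
Product of signs = -1
(264/383) = -1

-1


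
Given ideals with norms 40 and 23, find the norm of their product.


N(IJ) = N(I) * N(J)
= 40 * 23
= 920

920


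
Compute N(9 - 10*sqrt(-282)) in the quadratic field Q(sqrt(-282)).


N(a + b*sqrt(d)) = a^2 - d*b^2
= (9)^2 - (-282)*(-10)^2
= 81 + 28200
= 28281

28281


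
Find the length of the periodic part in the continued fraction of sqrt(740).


Run the CF algorithm for sqrt(740).
a_0 = floor(sqrt(740)) = 27; set m_0=0, q_0=1.
Recurrence: m' = q*a - m,  q' = (d - m'^2)/q,  a' = floor((a_0 + m')/q').
  step 1: m=27, q=11, a=4
  step 2: m=17, q=41, a=1
  step 3: m=24, q=4, a=12
  step 4: m=24, q=41, a=1
  step 5: m=17, q=11, a=4
  step 6: m=27, q=1, a=54
a_6 = 2*a_0 = 54, so the period closes here.
sqrt(740) = [27; 4, 1, 12, 1, 4, 54]
Period length = 6

6


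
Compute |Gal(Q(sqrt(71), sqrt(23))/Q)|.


The 2 square roots of distinct primes are multiplicatively independent over Q,
so [K:Q] = 2^2 and Gal(K/Q) is isomorphic to (Z/2Z)^2.
|Gal| = 2^2 = 4

4


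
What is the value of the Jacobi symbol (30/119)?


Compute (30/119) via quadratic reciprocity:
  pull out 2: (2/119) = +1  (since 119 mod 8 = 7)
  reciprocity: (15/119) -> -(119/15)
  reduce: (14/15)
  pull out 2: (2/15) = +1  (since 15 mod 8 = 7)
  reciprocity: (7/15) -> -(15/7)
  reduce: (1/7)
  (1/7) = 1
Product of signs = 1

1


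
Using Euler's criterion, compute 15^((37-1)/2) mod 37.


p = 37 is prime and the exponent is (p-1)/2 = 18, so by Euler's criterion 15^18 = (15/37) = +1 or -1 mod 37.
Compute by square-and-multiply:
  18 = 16 + 2 (binary 10010)
  Repeated squaring mod 37: 15^1 = 15, 15^2 = 3, 15^4 = 9, 15^8 = 7, 15^16 = 12
  15^18 = 15^16 * 15^2 = 12 * 3 mod 37
    12 * 3 = 36 = 36 mod 37
  15^18 = 36 mod 37
Result 36 = p - 1 = -1 mod 37: 15 is a quadratic non-residue mod 37. As a residue in [0, p-1] the value is 36.
15^18 mod 37 = 36

36


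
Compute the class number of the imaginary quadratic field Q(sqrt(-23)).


K = Q(sqrt(-23)). d mod 4 = 1, so D = disc(K) = d = -23
h(K) equals the number of primitive reduced positive-definite forms (a, b, c) = a*x^2 + b*x*y + c*y^2 with b^2 - 4ac = D,
where reduced means |b| <= a <= c, with b >= 0 whenever |b| = a or a = c, and primitive means gcd(a, b, c) = 1.
Reduced forces 3a^2 <= |D| = 23, so 1 <= a <= 2; b must have the parity of D, and c = (b^2 - D)/(4a) must be an integer >= a.
Enumerate a = 1..2, b in [-a, a]:
  a=1: (1, 1, 6)  [1]
  a=2: (2, -1, 3), (2, 1, 3)  [2]
Total reduced forms: 1 + 2 = 3
h = 3

3


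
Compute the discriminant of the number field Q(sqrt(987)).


For K = Q(sqrt(d)) with d squarefree: disc(K) = d if d = 1 mod 4, and disc(K) = 4d if d = 2 or 3 mod 4.
Here d = 987, and d mod 4 = 3.
d = 3 mod 4, not 1 (O_K = Z[sqrt(d)]), so disc(K) = 4d = 4 * (987) = 3948

3948


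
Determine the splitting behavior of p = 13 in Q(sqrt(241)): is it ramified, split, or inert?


K = Q(sqrt(241)). Since d mod 4 = 1, disc(K) = 241.
Check p | disc: 241 mod 13 = 7.
p does not divide disc. Compute Legendre symbol (d/p):
7^((13-1)/2) mod 13 = -1
(d/p) = -1, so p is inert: (p) stays prime with e=1, f=2, g=1.
Therefore p is inert.

inert


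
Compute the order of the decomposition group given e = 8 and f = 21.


|D_P| = e * f
= 8 * 21
= 168

168


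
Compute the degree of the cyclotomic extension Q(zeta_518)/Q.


The degree equals Euler's totient phi(518).
518 = 2 * 7 * 37
phi(518) = 216

216


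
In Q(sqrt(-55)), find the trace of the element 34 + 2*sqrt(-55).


Tr(a + b*sqrt(d)) = (a + b*sqrt(d)) + (a - b*sqrt(d)) = 2a
= 2 * (34)
= 68

68


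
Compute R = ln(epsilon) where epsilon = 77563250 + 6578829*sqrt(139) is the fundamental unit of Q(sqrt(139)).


epsilon = 77563250 + 6578829*sqrt(139)
= 1.5513e+08
R = ln(1.5513e+08)
= 18.8598

18.8598


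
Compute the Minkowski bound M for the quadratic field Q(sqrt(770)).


d = 770, d mod 4 = 2, so disc(K) = 4d = 3080; |disc(K)| = 3080
Real quadratic field, so n = 2, s = r2 = 0, r1 = 2
M = (n!/n^n) * (4/pi)^s * sqrt(|disc(K)|) = (2!/2^2) * (4/pi)^0 * sqrt(3080)
= 0.5 * 1.000000 * 55.497748
= 27.7489

27.7489


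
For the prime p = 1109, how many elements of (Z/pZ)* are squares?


For prime p, the number of non-zero quadratic residues is (p-1)/2.
= (1109-1)/2
= 554

554


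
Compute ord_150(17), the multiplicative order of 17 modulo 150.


We want ord_150(17), the smallest k >= 1 with 17^k = 1 mod 150.
n = 150 = 2 * 3 * 5^2, phi(150) = 40; the order divides phi(n).
Divisors of 40: 1, 2, 4, 5, 8, 10, 20, 40
Repeated squaring mod 150: 17^1 = 17, 17^2 = 139, 17^4 = 121, 17^8 = 91, 17^16 = 31, 17^32 = 61
Test divisors in increasing order:
  k=1: 17^1 = 17 mod 150
  k=2: 17^2 = 139 mod 150
  k=4: 17^4 = 121 mod 150
  k=5: 17^5 = 121 * 17 = 107 mod 150
  k=8: 17^8 = 91 mod 150
  k=10: 17^10 = 91 * 139 = 49 mod 150
  k=20: 17^20 = 31 * 121 = 1 mod 150  <- first divisor giving 1
Order = 20

20


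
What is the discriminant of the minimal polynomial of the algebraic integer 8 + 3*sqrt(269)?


The element 8 + 3*sqrt(269) has minimal polynomial:
x^2 - 16*x - 2357
Discriminant = (-16)^2 - 4*(-2357)
= 256 + 9428
= 9684

9684


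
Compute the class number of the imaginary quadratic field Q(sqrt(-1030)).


K = Q(sqrt(-1030)). d mod 4 = 2, so D = disc(K) = 4d = -4120
h(K) equals the number of primitive reduced positive-definite forms (a, b, c) = a*x^2 + b*x*y + c*y^2 with b^2 - 4ac = D,
where reduced means |b| <= a <= c, with b >= 0 whenever |b| = a or a = c, and primitive means gcd(a, b, c) = 1.
Reduced forces 3a^2 <= |D| = 4120, so 1 <= a <= 37; b must have the parity of D, and c = (b^2 - D)/(4a) must be an integer >= a.
Enumerate a = 1..37, b in [-a, a]:
  a=1: (1, 0, 1030)  [1]
  a=2: (2, 0, 515)  [1]
  a=3..4: none
  a=5: (5, 0, 206)  [1]
  a=6..9: none
  a=10: (10, 0, 103)  [1]
  a=11: (11, -4, 94), (11, 4, 94)  [2]
  a=12: none
  a=13: (13, -12, 82), (13, 12, 82)  [2]
  a=14..21: none
  a=22: (22, -4, 47), (22, 4, 47)  [2]
  a=23..25: none
  a=26: (26, -12, 41), (26, 12, 41)  [2]
  a=27..37: none
Total reduced forms: 1 + 1 + 1 + 1 + 2 + 2 + 2 + 2 = 12
h = 12

12


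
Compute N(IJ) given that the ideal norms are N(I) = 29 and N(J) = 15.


N(IJ) = N(I) * N(J)
= 29 * 15
= 435

435


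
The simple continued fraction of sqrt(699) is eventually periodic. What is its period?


Run the CF algorithm for sqrt(699).
a_0 = floor(sqrt(699)) = 26; set m_0=0, q_0=1.
Recurrence: m' = q*a - m,  q' = (d - m'^2)/q,  a' = floor((a_0 + m')/q').
  step 1: m=26, q=23, a=2
  step 2: m=20, q=13, a=3
  step 3: m=19, q=26, a=1
  step 4: m=7, q=25, a=1
  step 5: m=18, q=15, a=2
  step 6: m=12, q=37, a=1
  step 7: m=25, q=2, a=25
  step 8: m=25, q=37, a=1
  step 9: m=12, q=15, a=2
  step 10: m=18, q=25, a=1
  step 11: m=7, q=26, a=1
  step 12: m=19, q=13, a=3
  step 13: m=20, q=23, a=2
  step 14: m=26, q=1, a=52
a_14 = 2*a_0 = 52, so the period closes here.
sqrt(699) = [26; 2, 3, 1, 1, 2, 1, 25, 1, 2, 1, 1, 3, 2, 52]
Period length = 14

14


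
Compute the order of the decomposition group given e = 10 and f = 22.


|D_P| = e * f
= 10 * 22
= 220

220


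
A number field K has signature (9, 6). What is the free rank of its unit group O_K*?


By Dirichlet's unit theorem:
rank = r1 + r2 - 1
= 9 + 6 - 1
= 14

14


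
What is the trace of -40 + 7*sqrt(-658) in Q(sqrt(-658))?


Tr(a + b*sqrt(d)) = (a + b*sqrt(d)) + (a - b*sqrt(d)) = 2a
= 2 * (-40)
= -80

-80


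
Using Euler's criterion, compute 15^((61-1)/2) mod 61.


p = 61 is prime and the exponent is (p-1)/2 = 30, so by Euler's criterion 15^30 = (15/61) = +1 or -1 mod 61.
Compute by square-and-multiply:
  30 = 16 + 8 + 4 + 2 (binary 11110)
  Repeated squaring mod 61: 15^1 = 15, 15^2 = 42, 15^4 = 56, 15^8 = 25, 15^16 = 15
  15^30 = 15^16 * 15^8 * 15^4 * 15^2 = 15 * 25 * 56 * 42 mod 61
    15 * 25 = 375 = 9 mod 61
    9 * 56 = 504 = 16 mod 61
    16 * 42 = 672 = 1 mod 61
  15^30 = 1 mod 61
Result 1: 15 is a quadratic residue mod 61.
15^30 mod 61 = 1

1


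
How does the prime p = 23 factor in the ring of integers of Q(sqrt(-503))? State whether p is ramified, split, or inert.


K = Q(sqrt(-503)). Since d mod 4 = 1, disc(K) = -503.
Check p | disc: -503 mod 23 = 3.
p does not divide disc. Compute Legendre symbol (d/p):
3^((23-1)/2) mod 23 = 1
(d/p) = 1, so p splits: (p) = P*P' with e=1, f=1, g=2.
Therefore p is split.

split


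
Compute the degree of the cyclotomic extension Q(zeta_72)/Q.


The degree equals Euler's totient phi(72).
72 = 2^3 * 3^2
phi(72) = 24

24


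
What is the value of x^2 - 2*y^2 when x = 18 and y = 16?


x^2 - d*y^2
= 18^2 - 2*16^2
= 324 - 512
= -188

-188


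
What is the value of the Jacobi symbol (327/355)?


Compute (327/355) via quadratic reciprocity:
  reciprocity: (327/355) -> -(355/327)
  reduce: (28/327)
  pull out 2: (2/327) = +1  (since 327 mod 8 = 7)
  pull out 2: (2/327) = +1  (since 327 mod 8 = 7)
  reciprocity: (7/327) -> -(327/7)
  reduce: (5/7)
  reciprocity: (5/7) -> +(7/5)
  reduce: (2/5)
  pull out 2: (2/5) = -1  (since 5 mod 8 = 5)
  (1/5) = 1
Product of signs = -1

-1


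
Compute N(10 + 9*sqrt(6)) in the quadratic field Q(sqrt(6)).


N(a + b*sqrt(d)) = a^2 - d*b^2
= (10)^2 - (6)*(9)^2
= 100 - 486
= -386

-386


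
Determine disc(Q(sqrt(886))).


For K = Q(sqrt(d)) with d squarefree: disc(K) = d if d = 1 mod 4, and disc(K) = 4d if d = 2 or 3 mod 4.
Here d = 886, and d mod 4 = 2.
d = 2 mod 4, not 1 (O_K = Z[sqrt(d)]), so disc(K) = 4d = 4 * (886) = 3544

3544


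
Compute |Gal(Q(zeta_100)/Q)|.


|Gal(Q(zeta_100)/Q)| = phi(100)
= 40

40


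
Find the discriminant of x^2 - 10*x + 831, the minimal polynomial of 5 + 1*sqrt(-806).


The element 5 + 1*sqrt(-806) has minimal polynomial:
x^2 - 10*x + 831
Discriminant = (-10)^2 - 4*(831)
= 100 - 3324
= -3224

-3224


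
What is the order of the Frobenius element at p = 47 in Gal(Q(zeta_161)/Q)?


The Frobenius at p in Gal(Q(zeta_n)/Q) = (Z/nZ)* is the class of p, so its order is ord_161(47), the smallest k >= 1 with 47^k = 1 mod 161.
n = 161 = 7 * 23, phi(161) = 132; the order divides phi(n).
Divisors of 132: 1, 2, 3, 4, 6, 11, 12, 22, 33, 44, 66, 132
Repeated squaring mod 161: 47^1 = 47, 47^2 = 116, 47^4 = 93, 47^8 = 116, 47^16 = 93, 47^32 = 116, 47^64 = 93, 47^128 = 116
Test divisors in increasing order:
  k=1: 47^1 = 47 mod 161
  k=2: 47^2 = 116 mod 161
  k=3: 47^3 = 116 * 47 = 139 mod 161
  k=4: 47^4 = 93 mod 161
  k=6: 47^6 = 93 * 116 = 1 mod 161  <- first divisor giving 1
Order = 6

6


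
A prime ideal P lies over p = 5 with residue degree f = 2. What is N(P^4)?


N(P^a) = p^(a*f)
= 5^(4*2)
= 5^8
= 390625

390625


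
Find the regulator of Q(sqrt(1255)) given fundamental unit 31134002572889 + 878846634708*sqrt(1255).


epsilon = 31134002572889 + 878846634708*sqrt(1255)
= 6.2268e+13
R = ln(6.2268e+13)
= 31.7625

31.7625


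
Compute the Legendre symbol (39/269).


p = 269 is prime, so compute (39/269) with the reciprocity algorithm (Jacobi-symbol steps: pull out 2s via (2/n), flip via reciprocity, reduce):
  reciprocity: (39/269) -> +(269/39)
  reduce: (35/39)
  reciprocity: (35/39) -> -(39/35)
  reduce: (4/35)
  pull out 2: (2/35) = -1  (since 35 mod 8 = 3)
  pull out 2: (2/35) = -1  (since 35 mod 8 = 3)
  (1/35) = 1
Product of signs = -1
(39/269) = -1

-1


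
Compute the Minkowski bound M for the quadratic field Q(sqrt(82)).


d = 82, d mod 4 = 2, so disc(K) = 4d = 328; |disc(K)| = 328
Real quadratic field, so n = 2, s = r2 = 0, r1 = 2
M = (n!/n^n) * (4/pi)^s * sqrt(|disc(K)|) = (2!/2^2) * (4/pi)^0 * sqrt(328)
= 0.5 * 1.000000 * 18.110770
= 9.0554

9.0554


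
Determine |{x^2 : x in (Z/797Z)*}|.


For prime p, the number of non-zero quadratic residues is (p-1)/2.
= (797-1)/2
= 398

398


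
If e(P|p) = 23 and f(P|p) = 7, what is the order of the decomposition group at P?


|D_P| = e * f
= 23 * 7
= 161

161


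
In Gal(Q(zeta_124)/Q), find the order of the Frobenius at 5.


The Frobenius at p in Gal(Q(zeta_n)/Q) = (Z/nZ)* is the class of p, so its order is ord_124(5), the smallest k >= 1 with 5^k = 1 mod 124.
n = 124 = 2^2 * 31, phi(124) = 60; the order divides phi(n).
Divisors of 60: 1, 2, 3, 4, 5, 6, 10, 12, 15, 20, 30, 60
Repeated squaring mod 124: 5^1 = 5, 5^2 = 25, 5^4 = 5, 5^8 = 25, 5^16 = 5, 5^32 = 25
Test divisors in increasing order:
  k=1: 5^1 = 5 mod 124
  k=2: 5^2 = 25 mod 124
  k=3: 5^3 = 25 * 5 = 1 mod 124  <- first divisor giving 1
Order = 3

3


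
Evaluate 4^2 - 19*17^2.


x^2 - d*y^2
= 4^2 - 19*17^2
= 16 - 5491
= -5475

-5475


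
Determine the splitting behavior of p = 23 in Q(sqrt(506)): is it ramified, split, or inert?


K = Q(sqrt(506)). Since d mod 4 = 2, disc(K) = 2024.
Check p | disc: 2024 mod 23 = 0.
p divides disc, so p ramifies: (p) = P^2 with e=2, f=1, g=1.
Therefore p is ramified.

ramified


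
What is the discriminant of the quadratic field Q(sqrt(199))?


For K = Q(sqrt(d)) with d squarefree: disc(K) = d if d = 1 mod 4, and disc(K) = 4d if d = 2 or 3 mod 4.
Here d = 199, and d mod 4 = 3.
d = 3 mod 4, not 1 (O_K = Z[sqrt(d)]), so disc(K) = 4d = 4 * (199) = 796

796


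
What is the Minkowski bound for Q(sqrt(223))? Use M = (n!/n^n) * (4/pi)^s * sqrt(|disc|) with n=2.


d = 223, d mod 4 = 3, so disc(K) = 4d = 892; |disc(K)| = 892
Real quadratic field, so n = 2, s = r2 = 0, r1 = 2
M = (n!/n^n) * (4/pi)^s * sqrt(|disc(K)|) = (2!/2^2) * (4/pi)^0 * sqrt(892)
= 0.5 * 1.000000 * 29.866369
= 14.9332

14.9332


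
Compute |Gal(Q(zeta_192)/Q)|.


|Gal(Q(zeta_192)/Q)| = phi(192)
= 64

64


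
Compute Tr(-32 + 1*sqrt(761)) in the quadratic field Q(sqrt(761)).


Tr(a + b*sqrt(d)) = (a + b*sqrt(d)) + (a - b*sqrt(d)) = 2a
= 2 * (-32)
= -64

-64


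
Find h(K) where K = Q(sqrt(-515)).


K = Q(sqrt(-515)). d mod 4 = 1, so D = disc(K) = d = -515
h(K) equals the number of primitive reduced positive-definite forms (a, b, c) = a*x^2 + b*x*y + c*y^2 with b^2 - 4ac = D,
where reduced means |b| <= a <= c, with b >= 0 whenever |b| = a or a = c, and primitive means gcd(a, b, c) = 1.
Reduced forces 3a^2 <= |D| = 515, so 1 <= a <= 13; b must have the parity of D, and c = (b^2 - D)/(4a) must be an integer >= a.
Enumerate a = 1..13, b in [-a, a]:
  a=1: (1, 1, 129)  [1]
  a=2: none
  a=3: (3, -1, 43), (3, 1, 43)  [2]
  a=4: none
  a=5: (5, 5, 27)  [1]
  a=6..8: none
  a=9: (9, -5, 15), (9, 5, 15)  [2]
  a=10..13: none
Total reduced forms: 1 + 2 + 1 + 2 = 6
h = 6

6


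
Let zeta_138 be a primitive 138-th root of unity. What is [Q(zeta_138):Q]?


The degree equals Euler's totient phi(138).
138 = 2 * 3 * 23
phi(138) = 44

44


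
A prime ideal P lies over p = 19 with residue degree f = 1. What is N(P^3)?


N(P^a) = p^(a*f)
= 19^(3*1)
= 19^3
= 6859

6859


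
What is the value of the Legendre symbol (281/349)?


p = 349 is prime, so compute (281/349) with the reciprocity algorithm (Jacobi-symbol steps: pull out 2s via (2/n), flip via reciprocity, reduce):
  reciprocity: (281/349) -> +(349/281)
  reduce: (68/281)
  pull out 2: (2/281) = +1  (since 281 mod 8 = 1)
  pull out 2: (2/281) = +1  (since 281 mod 8 = 1)
  reciprocity: (17/281) -> +(281/17)
  reduce: (9/17)
  reciprocity: (9/17) -> +(17/9)
  reduce: (8/9)
  pull out 2: (2/9) = +1  (since 9 mod 8 = 1)
  pull out 2: (2/9) = +1  (since 9 mod 8 = 1)
  pull out 2: (2/9) = +1  (since 9 mod 8 = 1)
  (1/9) = 1
Product of signs = 1
(281/349) = 1

1


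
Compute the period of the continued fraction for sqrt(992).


Run the CF algorithm for sqrt(992).
a_0 = floor(sqrt(992)) = 31; set m_0=0, q_0=1.
Recurrence: m' = q*a - m,  q' = (d - m'^2)/q,  a' = floor((a_0 + m')/q').
  step 1: m=31, q=31, a=2
  step 2: m=31, q=1, a=62
a_2 = 2*a_0 = 62, so the period closes here.
sqrt(992) = [31; 2, 62]
Period length = 2

2


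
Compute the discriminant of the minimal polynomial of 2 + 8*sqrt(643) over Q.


The element 2 + 8*sqrt(643) has minimal polynomial:
x^2 - 4*x - 41148
Discriminant = (-4)^2 - 4*(-41148)
= 16 + 164592
= 164608

164608


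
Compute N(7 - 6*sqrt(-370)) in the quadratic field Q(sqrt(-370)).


N(a + b*sqrt(d)) = a^2 - d*b^2
= (7)^2 - (-370)*(-6)^2
= 49 + 13320
= 13369

13369


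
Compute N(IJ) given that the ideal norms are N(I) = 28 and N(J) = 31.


N(IJ) = N(I) * N(J)
= 28 * 31
= 868

868


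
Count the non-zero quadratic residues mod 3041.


For prime p, the number of non-zero quadratic residues is (p-1)/2.
= (3041-1)/2
= 1520

1520


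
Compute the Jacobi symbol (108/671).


Compute (108/671) via quadratic reciprocity:
  pull out 2: (2/671) = +1  (since 671 mod 8 = 7)
  pull out 2: (2/671) = +1  (since 671 mod 8 = 7)
  reciprocity: (27/671) -> -(671/27)
  reduce: (23/27)
  reciprocity: (23/27) -> -(27/23)
  reduce: (4/23)
  pull out 2: (2/23) = +1  (since 23 mod 8 = 7)
  pull out 2: (2/23) = +1  (since 23 mod 8 = 7)
  (1/23) = 1
Product of signs = 1

1


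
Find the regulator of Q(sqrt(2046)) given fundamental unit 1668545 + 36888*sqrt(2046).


epsilon = 1668545 + 36888*sqrt(2046)
= 3.3371e+06
R = ln(3.3371e+06)
= 15.0206

15.0206


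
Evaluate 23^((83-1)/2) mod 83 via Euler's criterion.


p = 83 is prime and the exponent is (p-1)/2 = 41, so by Euler's criterion 23^41 = (23/83) = +1 or -1 mod 83.
Compute by square-and-multiply:
  41 = 32 + 8 + 1 (binary 101001)
  Repeated squaring mod 83: 23^1 = 23, 23^2 = 31, 23^4 = 48, 23^8 = 63, 23^16 = 68, 23^32 = 59
  23^41 = 23^32 * 23^8 * 23^1 = 59 * 63 * 23 mod 83
    59 * 63 = 3717 = 65 mod 83
    65 * 23 = 1495 = 1 mod 83
  23^41 = 1 mod 83
Result 1: 23 is a quadratic residue mod 83.
23^41 mod 83 = 1

1


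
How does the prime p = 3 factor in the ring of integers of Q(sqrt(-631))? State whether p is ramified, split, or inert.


K = Q(sqrt(-631)). Since d mod 4 = 1, disc(K) = -631.
Check p | disc: -631 mod 3 = 2.
p does not divide disc. Compute Legendre symbol (d/p):
2^((3-1)/2) mod 3 = -1
(d/p) = -1, so p is inert: (p) stays prime with e=1, f=2, g=1.
Therefore p is inert.

inert


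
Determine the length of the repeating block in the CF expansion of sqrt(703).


Run the CF algorithm for sqrt(703).
a_0 = floor(sqrt(703)) = 26; set m_0=0, q_0=1.
Recurrence: m' = q*a - m,  q' = (d - m'^2)/q,  a' = floor((a_0 + m')/q').
  step 1: m=26, q=27, a=1
  step 2: m=1, q=26, a=1
  step 3: m=25, q=3, a=17
  step 4: m=26, q=9, a=5
  step 5: m=19, q=38, a=1
  step 6: m=19, q=9, a=5
  step 7: m=26, q=3, a=17
  step 8: m=25, q=26, a=1
  step 9: m=1, q=27, a=1
  step 10: m=26, q=1, a=52
a_10 = 2*a_0 = 52, so the period closes here.
sqrt(703) = [26; 1, 1, 17, 5, 1, 5, 17, 1, 1, 52]
Period length = 10

10


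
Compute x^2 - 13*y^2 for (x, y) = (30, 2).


x^2 - d*y^2
= 30^2 - 13*2^2
= 900 - 52
= 848

848


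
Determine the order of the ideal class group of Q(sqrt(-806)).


K = Q(sqrt(-806)). d mod 4 = 2, so D = disc(K) = 4d = -3224
h(K) equals the number of primitive reduced positive-definite forms (a, b, c) = a*x^2 + b*x*y + c*y^2 with b^2 - 4ac = D,
where reduced means |b| <= a <= c, with b >= 0 whenever |b| = a or a = c, and primitive means gcd(a, b, c) = 1.
Reduced forces 3a^2 <= |D| = 3224, so 1 <= a <= 32; b must have the parity of D, and c = (b^2 - D)/(4a) must be an integer >= a.
Enumerate a = 1..32, b in [-a, a]:
  a=1: (1, 0, 806)  [1]
  a=2: (2, 0, 403)  [1]
  a=3: (3, -2, 269), (3, 2, 269)  [2]
  a=4: none
  a=5: (5, -4, 162), (5, 4, 162)  [2]
  a=6: (6, -4, 135), (6, 4, 135)  [2]
  a=7..8: none
  a=9: (9, -4, 90), (9, 4, 90)  [2]
  a=10: (10, -4, 81), (10, 4, 81)  [2]
  a=11..12: none
  a=13: (13, 0, 62)  [1]
  a=14: none
  a=15: (15, -14, 57), (15, -4, 54), (15, 4, 54), (15, 14, 57)  [4]
  a=16..17: none
  a=18: (18, -4, 45), (18, 4, 45)  [2]
  a=19: (19, -14, 45), (19, 14, 45)  [2]
  a=20..24: none
  a=25: (25, -24, 38), (25, 24, 38)  [2]
  a=26: (26, 0, 31)  [1]
  a=27: (27, -4, 30), (27, 4, 30)  [2]
  a=28: none
  a=29: (29, -16, 30), (29, 16, 30)  [2]
  a=30..32: none
Total reduced forms: 1 + 1 + 2 + 2 + 2 + 2 + 2 + 1 + 4 + 2 + 2 + 2 + 1 + 2 + 2 = 28
h = 28

28


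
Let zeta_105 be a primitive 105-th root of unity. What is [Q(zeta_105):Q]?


The degree equals Euler's totient phi(105).
105 = 3 * 5 * 7
phi(105) = 48

48


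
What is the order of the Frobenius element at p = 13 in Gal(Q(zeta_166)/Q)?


The Frobenius at p in Gal(Q(zeta_n)/Q) = (Z/nZ)* is the class of p, so its order is ord_166(13), the smallest k >= 1 with 13^k = 1 mod 166.
n = 166 = 2 * 83, phi(166) = 82; the order divides phi(n).
Divisors of 82: 1, 2, 41, 82
Repeated squaring mod 166: 13^1 = 13, 13^2 = 3, 13^4 = 9, 13^8 = 81, 13^16 = 87, 13^32 = 99, 13^64 = 7
Test divisors in increasing order:
  k=1: 13^1 = 13 mod 166
  k=2: 13^2 = 3 mod 166
  k=41: 13^41 = 99 * 81 * 13 = 165 mod 166
  k=82: 13^82 = 7 * 87 * 3 = 1 mod 166  <- first divisor giving 1
Order = 82

82


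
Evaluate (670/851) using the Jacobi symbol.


Compute (670/851) via quadratic reciprocity:
  pull out 2: (2/851) = -1  (since 851 mod 8 = 3)
  reciprocity: (335/851) -> -(851/335)
  reduce: (181/335)
  reciprocity: (181/335) -> +(335/181)
  reduce: (154/181)
  pull out 2: (2/181) = -1  (since 181 mod 8 = 5)
  reciprocity: (77/181) -> +(181/77)
  reduce: (27/77)
  reciprocity: (27/77) -> +(77/27)
  reduce: (23/27)
  reciprocity: (23/27) -> -(27/23)
  reduce: (4/23)
  pull out 2: (2/23) = +1  (since 23 mod 8 = 7)
  pull out 2: (2/23) = +1  (since 23 mod 8 = 7)
  (1/23) = 1
Product of signs = 1

1


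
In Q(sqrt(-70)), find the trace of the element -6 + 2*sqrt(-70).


Tr(a + b*sqrt(d)) = (a + b*sqrt(d)) + (a - b*sqrt(d)) = 2a
= 2 * (-6)
= -12

-12


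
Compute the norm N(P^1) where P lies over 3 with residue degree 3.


N(P^a) = p^(a*f)
= 3^(1*3)
= 3^3
= 27

27


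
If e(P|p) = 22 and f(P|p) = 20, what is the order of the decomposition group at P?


|D_P| = e * f
= 22 * 20
= 440

440


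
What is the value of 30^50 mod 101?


p = 101 is prime and the exponent is (p-1)/2 = 50, so by Euler's criterion 30^50 = (30/101) = +1 or -1 mod 101.
Compute by square-and-multiply:
  50 = 32 + 16 + 2 (binary 110010)
  Repeated squaring mod 101: 30^1 = 30, 30^2 = 92, 30^4 = 81, 30^8 = 97, 30^16 = 16, 30^32 = 54
  30^50 = 30^32 * 30^16 * 30^2 = 54 * 16 * 92 mod 101
    54 * 16 = 864 = 56 mod 101
    56 * 92 = 5152 = 1 mod 101
  30^50 = 1 mod 101
Result 1: 30 is a quadratic residue mod 101.
30^50 mod 101 = 1

1


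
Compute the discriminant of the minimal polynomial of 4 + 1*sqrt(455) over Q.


The element 4 + 1*sqrt(455) has minimal polynomial:
x^2 - 8*x - 439
Discriminant = (-8)^2 - 4*(-439)
= 64 + 1756
= 1820

1820


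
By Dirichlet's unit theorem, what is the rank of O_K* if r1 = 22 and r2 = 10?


By Dirichlet's unit theorem:
rank = r1 + r2 - 1
= 22 + 10 - 1
= 31

31


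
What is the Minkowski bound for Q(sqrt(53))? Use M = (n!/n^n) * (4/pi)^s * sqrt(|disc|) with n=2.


d = 53, d mod 4 = 1, so disc(K) = d = 53; |disc(K)| = 53
Real quadratic field, so n = 2, s = r2 = 0, r1 = 2
M = (n!/n^n) * (4/pi)^s * sqrt(|disc(K)|) = (2!/2^2) * (4/pi)^0 * sqrt(53)
= 0.5 * 1.000000 * 7.280110
= 3.6401

3.6401


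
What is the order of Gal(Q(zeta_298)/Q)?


|Gal(Q(zeta_298)/Q)| = phi(298)
= 148

148


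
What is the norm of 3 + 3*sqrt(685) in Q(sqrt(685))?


N(a + b*sqrt(d)) = a^2 - d*b^2
= (3)^2 - (685)*(3)^2
= 9 - 6165
= -6156

-6156


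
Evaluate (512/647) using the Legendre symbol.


p = 647 is prime, so compute (512/647) with the reciprocity algorithm (Jacobi-symbol steps: pull out 2s via (2/n), flip via reciprocity, reduce):
  pull out 2: (2/647) = +1  (since 647 mod 8 = 7)
  pull out 2: (2/647) = +1  (since 647 mod 8 = 7)
  pull out 2: (2/647) = +1  (since 647 mod 8 = 7)
  pull out 2: (2/647) = +1  (since 647 mod 8 = 7)
  pull out 2: (2/647) = +1  (since 647 mod 8 = 7)
  pull out 2: (2/647) = +1  (since 647 mod 8 = 7)
  pull out 2: (2/647) = +1  (since 647 mod 8 = 7)
  pull out 2: (2/647) = +1  (since 647 mod 8 = 7)
  pull out 2: (2/647) = +1  (since 647 mod 8 = 7)
  (1/647) = 1
Product of signs = 1
(512/647) = 1

1


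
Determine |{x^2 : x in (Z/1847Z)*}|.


For prime p, the number of non-zero quadratic residues is (p-1)/2.
= (1847-1)/2
= 923

923


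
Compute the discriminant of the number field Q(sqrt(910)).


For K = Q(sqrt(d)) with d squarefree: disc(K) = d if d = 1 mod 4, and disc(K) = 4d if d = 2 or 3 mod 4.
Here d = 910, and d mod 4 = 2.
d = 2 mod 4, not 1 (O_K = Z[sqrt(d)]), so disc(K) = 4d = 4 * (910) = 3640

3640


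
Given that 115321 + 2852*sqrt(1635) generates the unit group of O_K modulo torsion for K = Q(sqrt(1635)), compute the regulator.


epsilon = 115321 + 2852*sqrt(1635)
= 230642.0000
R = ln(230642.0000)
= 12.3486

12.3486


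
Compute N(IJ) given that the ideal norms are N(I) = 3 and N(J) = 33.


N(IJ) = N(I) * N(J)
= 3 * 33
= 99

99


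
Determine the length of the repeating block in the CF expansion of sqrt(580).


Run the CF algorithm for sqrt(580).
a_0 = floor(sqrt(580)) = 24; set m_0=0, q_0=1.
Recurrence: m' = q*a - m,  q' = (d - m'^2)/q,  a' = floor((a_0 + m')/q').
  step 1: m=24, q=4, a=12
  step 2: m=24, q=1, a=48
a_2 = 2*a_0 = 48, so the period closes here.
sqrt(580) = [24; 12, 48]
Period length = 2

2


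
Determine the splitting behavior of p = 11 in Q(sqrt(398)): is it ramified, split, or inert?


K = Q(sqrt(398)). Since d mod 4 = 2, disc(K) = 1592.
Check p | disc: 1592 mod 11 = 8.
p does not divide disc. Compute Legendre symbol (d/p):
2^((11-1)/2) mod 11 = -1
(d/p) = -1, so p is inert: (p) stays prime with e=1, f=2, g=1.
Therefore p is inert.

inert


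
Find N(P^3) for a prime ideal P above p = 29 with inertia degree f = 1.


N(P^a) = p^(a*f)
= 29^(3*1)
= 29^3
= 24389

24389


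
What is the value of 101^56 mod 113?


p = 113 is prime and the exponent is (p-1)/2 = 56, so by Euler's criterion 101^56 = (101/113) = +1 or -1 mod 113.
Compute by square-and-multiply:
  56 = 32 + 16 + 8 (binary 111000)
  Repeated squaring mod 113: 101^1 = 101, 101^2 = 31, 101^4 = 57, 101^8 = 85, 101^16 = 106, 101^32 = 49
  101^56 = 101^32 * 101^16 * 101^8 = 49 * 106 * 85 mod 113
    49 * 106 = 5194 = 109 mod 113
    109 * 85 = 9265 = 112 mod 113
  101^56 = 112 mod 113
Result 112 = p - 1 = -1 mod 113: 101 is a quadratic non-residue mod 113. As a residue in [0, p-1] the value is 112.
101^56 mod 113 = 112

112


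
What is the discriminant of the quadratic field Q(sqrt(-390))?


For K = Q(sqrt(d)) with d squarefree: disc(K) = d if d = 1 mod 4, and disc(K) = 4d if d = 2 or 3 mod 4.
Here d = -390, and d mod 4 = 2.
d = 2 mod 4, not 1 (O_K = Z[sqrt(d)]), so disc(K) = 4d = 4 * (-390) = -1560

-1560


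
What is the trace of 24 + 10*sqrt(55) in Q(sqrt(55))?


Tr(a + b*sqrt(d)) = (a + b*sqrt(d)) + (a - b*sqrt(d)) = 2a
= 2 * (24)
= 48

48


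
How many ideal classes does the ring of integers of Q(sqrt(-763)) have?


K = Q(sqrt(-763)). d mod 4 = 1, so D = disc(K) = d = -763
h(K) equals the number of primitive reduced positive-definite forms (a, b, c) = a*x^2 + b*x*y + c*y^2 with b^2 - 4ac = D,
where reduced means |b| <= a <= c, with b >= 0 whenever |b| = a or a = c, and primitive means gcd(a, b, c) = 1.
Reduced forces 3a^2 <= |D| = 763, so 1 <= a <= 15; b must have the parity of D, and c = (b^2 - D)/(4a) must be an integer >= a.
Enumerate a = 1..15, b in [-a, a]:
  a=1: (1, 1, 191)  [1]
  a=2..6: none
  a=7: (7, 7, 29)  [1]
  a=8..12: none
  a=13: (13, -11, 17), (13, 11, 17)  [2]
  a=14..15: none
Total reduced forms: 1 + 1 + 2 = 4
h = 4

4


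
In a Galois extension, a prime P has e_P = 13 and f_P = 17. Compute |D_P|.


|D_P| = e * f
= 13 * 17
= 221

221


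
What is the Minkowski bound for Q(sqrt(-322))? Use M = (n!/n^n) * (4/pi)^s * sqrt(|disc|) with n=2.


d = -322, d mod 4 = 2, so disc(K) = 4d = -1288; |disc(K)| = 1288
Imaginary quadratic field, so n = 2, s = r2 = 1, r1 = 0
M = (n!/n^n) * (4/pi)^s * sqrt(|disc(K)|) = (2!/2^2) * (4/pi)^1 * sqrt(1288)
= 0.5 * 1.273240 * 35.888717
= 22.8475

22.8475


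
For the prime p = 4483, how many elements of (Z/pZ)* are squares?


For prime p, the number of non-zero quadratic residues is (p-1)/2.
= (4483-1)/2
= 2241

2241


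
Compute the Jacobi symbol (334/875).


Compute (334/875) via quadratic reciprocity:
  pull out 2: (2/875) = -1  (since 875 mod 8 = 3)
  reciprocity: (167/875) -> -(875/167)
  reduce: (40/167)
  pull out 2: (2/167) = +1  (since 167 mod 8 = 7)
  pull out 2: (2/167) = +1  (since 167 mod 8 = 7)
  pull out 2: (2/167) = +1  (since 167 mod 8 = 7)
  reciprocity: (5/167) -> +(167/5)
  reduce: (2/5)
  pull out 2: (2/5) = -1  (since 5 mod 8 = 5)
  (1/5) = 1
Product of signs = -1

-1


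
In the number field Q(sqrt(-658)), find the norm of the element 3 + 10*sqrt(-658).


N(a + b*sqrt(d)) = a^2 - d*b^2
= (3)^2 - (-658)*(10)^2
= 9 + 65800
= 65809

65809


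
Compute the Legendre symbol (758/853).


p = 853 is prime, so compute (758/853) with the reciprocity algorithm (Jacobi-symbol steps: pull out 2s via (2/n), flip via reciprocity, reduce):
  pull out 2: (2/853) = -1  (since 853 mod 8 = 5)
  reciprocity: (379/853) -> +(853/379)
  reduce: (95/379)
  reciprocity: (95/379) -> -(379/95)
  reduce: (94/95)
  pull out 2: (2/95) = +1  (since 95 mod 8 = 7)
  reciprocity: (47/95) -> -(95/47)
  reduce: (1/47)
  (1/47) = 1
Product of signs = -1
(758/853) = -1

-1


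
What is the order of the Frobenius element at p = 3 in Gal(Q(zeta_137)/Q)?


The Frobenius at p in Gal(Q(zeta_n)/Q) = (Z/nZ)* is the class of p, so its order is ord_137(3), the smallest k >= 1 with 3^k = 1 mod 137.
n = 137 = 137, phi(137) = 136; the order divides phi(n).
Divisors of 136: 1, 2, 4, 8, 17, 34, 68, 136
Repeated squaring mod 137: 3^1 = 3, 3^2 = 9, 3^4 = 81, 3^8 = 122, 3^16 = 88, 3^32 = 72, 3^64 = 115, 3^128 = 73
Test divisors in increasing order:
  k=1: 3^1 = 3 mod 137
  k=2: 3^2 = 9 mod 137
  k=4: 3^4 = 81 mod 137
  k=8: 3^8 = 122 mod 137
  k=17: 3^17 = 88 * 3 = 127 mod 137
  k=34: 3^34 = 72 * 9 = 100 mod 137
  k=68: 3^68 = 115 * 81 = 136 mod 137
  k=136: 3^136 = 73 * 122 = 1 mod 137  <- first divisor giving 1
Order = 136

136


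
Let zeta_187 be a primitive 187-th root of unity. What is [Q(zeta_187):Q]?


The degree equals Euler's totient phi(187).
187 = 11 * 17
phi(187) = 160

160


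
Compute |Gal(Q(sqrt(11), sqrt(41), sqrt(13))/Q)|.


The 3 square roots of distinct primes are multiplicatively independent over Q,
so [K:Q] = 2^3 and Gal(K/Q) is isomorphic to (Z/2Z)^3.
|Gal| = 2^3 = 8

8


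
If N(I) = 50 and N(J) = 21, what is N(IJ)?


N(IJ) = N(I) * N(J)
= 50 * 21
= 1050

1050


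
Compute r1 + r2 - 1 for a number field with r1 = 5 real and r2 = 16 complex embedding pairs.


By Dirichlet's unit theorem:
rank = r1 + r2 - 1
= 5 + 16 - 1
= 20

20


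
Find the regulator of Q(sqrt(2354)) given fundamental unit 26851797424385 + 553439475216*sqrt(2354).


epsilon = 26851797424385 + 553439475216*sqrt(2354)
= 5.3704e+13
R = ln(5.3704e+13)
= 31.6145

31.6145


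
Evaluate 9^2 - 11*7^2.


x^2 - d*y^2
= 9^2 - 11*7^2
= 81 - 539
= -458

-458


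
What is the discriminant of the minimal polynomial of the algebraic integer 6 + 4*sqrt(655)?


The element 6 + 4*sqrt(655) has minimal polynomial:
x^2 - 12*x - 10444
Discriminant = (-12)^2 - 4*(-10444)
= 144 + 41776
= 41920

41920


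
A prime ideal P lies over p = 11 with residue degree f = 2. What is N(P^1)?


N(P^a) = p^(a*f)
= 11^(1*2)
= 11^2
= 121

121


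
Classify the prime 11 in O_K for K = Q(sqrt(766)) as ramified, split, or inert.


K = Q(sqrt(766)). Since d mod 4 = 2, disc(K) = 3064.
Check p | disc: 3064 mod 11 = 6.
p does not divide disc. Compute Legendre symbol (d/p):
7^((11-1)/2) mod 11 = -1
(d/p) = -1, so p is inert: (p) stays prime with e=1, f=2, g=1.
Therefore p is inert.

inert


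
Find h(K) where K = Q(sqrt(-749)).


K = Q(sqrt(-749)). d mod 4 = 3, so D = disc(K) = 4d = -2996
h(K) equals the number of primitive reduced positive-definite forms (a, b, c) = a*x^2 + b*x*y + c*y^2 with b^2 - 4ac = D,
where reduced means |b| <= a <= c, with b >= 0 whenever |b| = a or a = c, and primitive means gcd(a, b, c) = 1.
Reduced forces 3a^2 <= |D| = 2996, so 1 <= a <= 31; b must have the parity of D, and c = (b^2 - D)/(4a) must be an integer >= a.
Enumerate a = 1..31, b in [-a, a]:
  a=1: (1, 0, 749)  [1]
  a=2: (2, 2, 375)  [1]
  a=3: (3, -2, 250), (3, 2, 250)  [2]
  a=4: none
  a=5: (5, -2, 150), (5, 2, 150)  [2]
  a=6: (6, -2, 125), (6, 2, 125)  [2]
  a=7: (7, 0, 107)  [1]
  a=8: none
  a=9: (9, -8, 85), (9, 8, 85)  [2]
  a=10: (10, -2, 75), (10, 2, 75)  [2]
  a=11..13: none
  a=14: (14, 14, 57)  [1]
  a=15: (15, -8, 51), (15, -2, 50), (15, 2, 50), (15, 8, 51)  [4]
  a=16: none
  a=17: (17, -8, 45), (17, 8, 45)  [2]
  a=18: (18, -10, 43), (18, 10, 43)  [2]
  a=19: (19, -14, 42), (19, 14, 42)  [2]
  a=20: none
  a=21: (21, -14, 38), (21, 14, 38)  [2]
  a=22..24: none
  a=25: (25, -2, 30), (25, 2, 30)  [2]
  a=26: none
  a=27: (27, -26, 34), (27, 26, 34)  [2]
  a=28: none
  a=29: (29, -22, 30), (29, 22, 30)  [2]
  a=30..31: none
Total reduced forms: 1 + 1 + 2 + 2 + 2 + 1 + 2 + 2 + 1 + 4 + 2 + 2 + 2 + 2 + 2 + 2 + 2 = 32
h = 32

32
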